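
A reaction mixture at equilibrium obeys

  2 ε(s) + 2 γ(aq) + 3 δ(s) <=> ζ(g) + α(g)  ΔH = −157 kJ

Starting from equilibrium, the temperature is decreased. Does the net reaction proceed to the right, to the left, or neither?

The forward reaction is exothermic. Lowering T favours the exothermic direction — shift to the right.

right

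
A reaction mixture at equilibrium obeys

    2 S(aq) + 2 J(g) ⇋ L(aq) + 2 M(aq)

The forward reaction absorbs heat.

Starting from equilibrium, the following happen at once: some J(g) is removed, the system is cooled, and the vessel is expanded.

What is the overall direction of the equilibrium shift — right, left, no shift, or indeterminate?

Removing J (g), a reactant, drives the reaction to the left.
The forward reaction is endothermic. Lowering T favours the exothermic direction — shift to the left.
Gas moles: reactants 2, products 0 (Δn_gas = -2). Expansion shifts the system toward the side with more moles of gas — to the left.
All effects act in the same direction — net shift to the left.

left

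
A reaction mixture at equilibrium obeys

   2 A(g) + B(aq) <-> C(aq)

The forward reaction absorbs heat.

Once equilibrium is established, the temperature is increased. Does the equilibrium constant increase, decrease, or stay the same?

K depends on temperature via the van 't Hoff relation. The forward reaction is endothermic, so raising T increases K.

increases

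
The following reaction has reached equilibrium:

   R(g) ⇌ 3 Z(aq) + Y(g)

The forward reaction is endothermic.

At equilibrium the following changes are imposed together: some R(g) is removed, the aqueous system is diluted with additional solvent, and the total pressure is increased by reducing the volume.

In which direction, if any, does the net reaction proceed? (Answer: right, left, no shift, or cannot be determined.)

cannot be determined

Removing R (g), a reactant, drives the reaction to the left.
Dilution lowers every aqueous concentration by the same factor. Δn_aq = 3 − 0 = +3, so the system shifts toward the side with more dissolved moles — to the right.
Gas moles: reactants 1, products 1. Δn_gas = 0, so a volume change leaves Q equal to K — no shift from this change.
The individual effects push in opposite directions; without quantitative information the net direction cannot be determined.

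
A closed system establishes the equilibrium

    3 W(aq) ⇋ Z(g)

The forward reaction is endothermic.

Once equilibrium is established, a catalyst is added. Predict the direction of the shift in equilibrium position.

A catalyst speeds both forward and reverse rates equally; it changes neither Q nor K — no shift from this change.

no shift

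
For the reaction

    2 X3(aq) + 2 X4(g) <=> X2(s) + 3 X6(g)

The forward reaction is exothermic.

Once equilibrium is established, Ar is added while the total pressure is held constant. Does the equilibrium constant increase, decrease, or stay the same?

unchanged

The equilibrium constant depends only on temperature. This perturbation may move the position of equilibrium, but since T is unchanged, K itself is unchanged.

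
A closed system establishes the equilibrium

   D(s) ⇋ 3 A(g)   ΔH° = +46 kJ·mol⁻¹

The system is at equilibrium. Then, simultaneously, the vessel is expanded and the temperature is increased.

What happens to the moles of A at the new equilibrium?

Gas moles: reactants 0, products 3 (Δn_gas = +3). Expansion shifts the system toward the side with more moles of gas — to the right.
The forward reaction is endothermic. Raising T favours the endothermic direction — shift to the right.
The net shift is to the right. A is a product, so its amount increases.

increases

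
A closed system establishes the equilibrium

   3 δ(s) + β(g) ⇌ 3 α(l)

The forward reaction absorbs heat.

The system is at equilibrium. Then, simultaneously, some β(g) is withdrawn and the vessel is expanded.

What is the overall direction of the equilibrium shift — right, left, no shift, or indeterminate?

left

Removing β (g), a reactant, drives the reaction to the left.
Gas moles: reactants 1, products 0 (Δn_gas = -1). Expansion shifts the system toward the side with more moles of gas — to the left.
All effects act in the same direction — net shift to the left.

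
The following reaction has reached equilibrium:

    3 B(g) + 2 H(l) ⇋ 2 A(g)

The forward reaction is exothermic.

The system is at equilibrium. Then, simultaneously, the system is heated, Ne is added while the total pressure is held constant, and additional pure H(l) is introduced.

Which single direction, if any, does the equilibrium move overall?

left

The forward reaction is exothermic. Raising T favours the endothermic direction — shift to the left.
Adding inert gas at constant total pressure expands the volume and lowers every reacting partial pressure. With Δn_gas = 2 − 3 = -1, Q moves away from K toward the side with fewer gas moles, so the system shifts toward the side with more gas moles — to the left.
H is a pure liquid; its activity is 1 regardless of amount, so Q is unaffected — no shift from this change.
Only the nonzero effect(s) matter; the net shift is to the left.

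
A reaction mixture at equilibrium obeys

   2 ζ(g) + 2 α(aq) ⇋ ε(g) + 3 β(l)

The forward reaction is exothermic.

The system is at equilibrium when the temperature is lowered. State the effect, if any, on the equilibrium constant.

K depends on temperature via the van 't Hoff relation. The forward reaction is exothermic, so lowering T increases K.

increases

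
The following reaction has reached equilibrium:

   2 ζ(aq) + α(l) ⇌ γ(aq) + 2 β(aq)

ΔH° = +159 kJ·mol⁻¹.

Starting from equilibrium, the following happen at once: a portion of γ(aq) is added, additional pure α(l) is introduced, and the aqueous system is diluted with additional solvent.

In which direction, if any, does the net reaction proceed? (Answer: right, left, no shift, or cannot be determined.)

Adding γ (aq), a product, drives the reaction to the left.
α is a pure liquid; its activity is 1 regardless of amount, so Q is unaffected — no shift from this change.
Dilution lowers every aqueous concentration by the same factor. Δn_aq = 3 − 2 = +1, so the system shifts toward the side with more dissolved moles — to the right.
The individual effects push in opposite directions; without quantitative information the net direction cannot be determined.

cannot be determined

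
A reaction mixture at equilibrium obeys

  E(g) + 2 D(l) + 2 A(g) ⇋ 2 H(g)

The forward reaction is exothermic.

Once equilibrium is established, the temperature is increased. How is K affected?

decreases

K depends on temperature via the van 't Hoff relation. The forward reaction is exothermic, so raising T decreases K.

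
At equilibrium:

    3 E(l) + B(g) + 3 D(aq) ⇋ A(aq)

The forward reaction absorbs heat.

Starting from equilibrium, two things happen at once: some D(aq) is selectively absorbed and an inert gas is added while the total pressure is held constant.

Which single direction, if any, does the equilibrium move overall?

Removing D (aq), a reactant, drives the reaction to the left.
Adding inert gas at constant total pressure expands the volume and lowers every reacting partial pressure. With Δn_gas = 0 − 1 = -1, Q moves away from K toward the side with fewer gas moles, so the system shifts toward the side with more gas moles — to the left.
All effects act in the same direction — net shift to the left.

left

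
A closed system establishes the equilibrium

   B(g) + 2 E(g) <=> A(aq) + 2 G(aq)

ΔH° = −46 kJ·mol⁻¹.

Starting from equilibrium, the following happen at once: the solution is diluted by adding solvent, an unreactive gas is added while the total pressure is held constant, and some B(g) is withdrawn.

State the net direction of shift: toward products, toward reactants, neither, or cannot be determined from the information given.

cannot be determined

Dilution lowers every aqueous concentration by the same factor. Δn_aq = 3 − 0 = +3, so the system shifts toward the side with more dissolved moles — to the right.
Adding inert gas at constant total pressure expands the volume and lowers every reacting partial pressure. With Δn_gas = 0 − 3 = -3, Q moves away from K toward the side with fewer gas moles, so the system shifts toward the side with more gas moles — to the left.
Removing B (g), a reactant, drives the reaction to the left.
The individual effects push in opposite directions; without quantitative information the net direction cannot be determined.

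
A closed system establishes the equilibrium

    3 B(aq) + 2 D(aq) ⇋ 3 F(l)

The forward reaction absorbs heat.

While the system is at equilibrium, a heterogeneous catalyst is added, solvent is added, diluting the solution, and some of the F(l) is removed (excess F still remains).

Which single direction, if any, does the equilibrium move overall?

A catalyst speeds both forward and reverse rates equally; it changes neither Q nor K — no shift from this change.
Dilution lowers every aqueous concentration by the same factor. Δn_aq = 0 − 5 = -5, so the system shifts toward the side with more dissolved moles — to the left.
F is a pure liquid; its activity is 1 regardless of amount, so Q is unaffected — no shift from this change.
Only the nonzero effect(s) matter; the net shift is to the left.

left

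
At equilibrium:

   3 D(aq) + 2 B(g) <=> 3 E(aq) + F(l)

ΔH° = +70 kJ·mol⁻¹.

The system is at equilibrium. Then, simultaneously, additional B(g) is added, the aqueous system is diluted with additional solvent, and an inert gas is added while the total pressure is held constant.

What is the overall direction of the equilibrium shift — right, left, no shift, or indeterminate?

Adding B (g), a reactant, drives the reaction to the right.
Dilution scales every aqueous concentration by the same factor. Δn_aq = 3 − 3 = 0, so Q is unchanged — no shift.
Adding inert gas at constant total pressure expands the volume and lowers every reacting partial pressure. With Δn_gas = 0 − 2 = -2, Q moves away from K toward the side with fewer gas moles, so the system shifts toward the side with more gas moles — to the left.
The individual effects push in opposite directions; without quantitative information the net direction cannot be determined.

cannot be determined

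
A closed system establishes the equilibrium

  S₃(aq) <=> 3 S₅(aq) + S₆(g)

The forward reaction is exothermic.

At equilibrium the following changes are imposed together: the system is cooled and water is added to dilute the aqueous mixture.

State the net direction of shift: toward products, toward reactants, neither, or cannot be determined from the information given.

The forward reaction is exothermic. Lowering T favours the exothermic direction — shift to the right.
Dilution lowers every aqueous concentration by the same factor. Δn_aq = 3 − 1 = +2, so the system shifts toward the side with more dissolved moles — to the right.
All effects act in the same direction — net shift to the right.

right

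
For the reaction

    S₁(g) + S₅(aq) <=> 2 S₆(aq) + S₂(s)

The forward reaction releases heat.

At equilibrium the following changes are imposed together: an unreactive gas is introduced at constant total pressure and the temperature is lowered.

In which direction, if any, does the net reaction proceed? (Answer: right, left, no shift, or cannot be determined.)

Adding inert gas at constant total pressure expands the volume and lowers every reacting partial pressure. With Δn_gas = 0 − 1 = -1, Q moves away from K toward the side with fewer gas moles, so the system shifts toward the side with more gas moles — to the left.
The forward reaction is exothermic. Lowering T favours the exothermic direction — shift to the right.
The individual effects push in opposite directions; without quantitative information the net direction cannot be determined.

cannot be determined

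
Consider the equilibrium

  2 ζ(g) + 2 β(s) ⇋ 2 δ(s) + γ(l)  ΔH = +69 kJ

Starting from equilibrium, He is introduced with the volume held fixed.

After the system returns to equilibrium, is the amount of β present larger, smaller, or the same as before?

unchanged

At constant volume, adding an inert gas leaves every reacting species' partial pressure unchanged, so Q is unchanged — no shift from this change.
No net shift occurs, so the amount of β is unchanged.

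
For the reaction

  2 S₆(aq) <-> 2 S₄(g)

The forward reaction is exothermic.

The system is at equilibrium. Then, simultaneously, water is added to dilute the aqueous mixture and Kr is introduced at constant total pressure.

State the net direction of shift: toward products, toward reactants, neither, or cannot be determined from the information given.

cannot be determined

Dilution lowers every aqueous concentration by the same factor. Δn_aq = 0 − 2 = -2, so the system shifts toward the side with more dissolved moles — to the left.
Adding inert gas at constant total pressure expands the volume and lowers every reacting partial pressure. With Δn_gas = 2 − 0 = +2, Q moves away from K toward the side with fewer gas moles, so the system shifts toward the side with more gas moles — to the right.
The individual effects push in opposite directions; without quantitative information the net direction cannot be determined.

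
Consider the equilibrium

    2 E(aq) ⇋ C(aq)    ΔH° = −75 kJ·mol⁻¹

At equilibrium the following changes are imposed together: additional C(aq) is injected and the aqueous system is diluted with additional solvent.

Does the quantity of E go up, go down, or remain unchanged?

increases

Adding C (aq), a product, drives the reaction to the left.
Dilution lowers every aqueous concentration by the same factor. Δn_aq = 1 − 2 = -1, so the system shifts toward the side with more dissolved moles — to the left.
The net shift is to the left. E is a reactant, so its amount increases.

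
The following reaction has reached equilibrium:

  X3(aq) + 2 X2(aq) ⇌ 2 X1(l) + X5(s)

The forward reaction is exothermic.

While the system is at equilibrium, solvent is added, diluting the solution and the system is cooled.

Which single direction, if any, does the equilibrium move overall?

Dilution lowers every aqueous concentration by the same factor. Δn_aq = 0 − 3 = -3, so the system shifts toward the side with more dissolved moles — to the left.
The forward reaction is exothermic. Lowering T favours the exothermic direction — shift to the right.
The individual effects push in opposite directions; without quantitative information the net direction cannot be determined.

cannot be determined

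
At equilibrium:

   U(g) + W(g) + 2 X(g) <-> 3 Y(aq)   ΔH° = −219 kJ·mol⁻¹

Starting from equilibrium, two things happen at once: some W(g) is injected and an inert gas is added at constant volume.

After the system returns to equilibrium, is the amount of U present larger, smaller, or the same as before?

Adding W (g), a reactant, drives the reaction to the right.
At constant volume, adding an inert gas leaves every reacting species' partial pressure unchanged, so Q is unchanged — no shift from this change.
The net shift is to the right. U is a reactant, so its amount decreases.

decreases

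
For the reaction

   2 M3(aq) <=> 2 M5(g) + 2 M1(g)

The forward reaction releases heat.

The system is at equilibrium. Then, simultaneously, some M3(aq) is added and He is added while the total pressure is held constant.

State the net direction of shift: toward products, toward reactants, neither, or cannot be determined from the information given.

Adding M3 (aq), a reactant, drives the reaction to the right.
Adding inert gas at constant total pressure expands the volume and lowers every reacting partial pressure. With Δn_gas = 4 − 0 = +4, Q moves away from K toward the side with fewer gas moles, so the system shifts toward the side with more gas moles — to the right.
All effects act in the same direction — net shift to the right.

right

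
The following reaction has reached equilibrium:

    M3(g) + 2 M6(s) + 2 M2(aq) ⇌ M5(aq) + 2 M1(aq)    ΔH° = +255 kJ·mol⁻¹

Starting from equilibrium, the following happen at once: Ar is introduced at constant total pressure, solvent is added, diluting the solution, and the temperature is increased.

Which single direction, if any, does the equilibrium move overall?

Adding inert gas at constant total pressure expands the volume and lowers every reacting partial pressure. With Δn_gas = 0 − 1 = -1, Q moves away from K toward the side with fewer gas moles, so the system shifts toward the side with more gas moles — to the left.
Dilution lowers every aqueous concentration by the same factor. Δn_aq = 3 − 2 = +1, so the system shifts toward the side with more dissolved moles — to the right.
The forward reaction is endothermic. Raising T favours the endothermic direction — shift to the right.
The individual effects push in opposite directions; without quantitative information the net direction cannot be determined.

cannot be determined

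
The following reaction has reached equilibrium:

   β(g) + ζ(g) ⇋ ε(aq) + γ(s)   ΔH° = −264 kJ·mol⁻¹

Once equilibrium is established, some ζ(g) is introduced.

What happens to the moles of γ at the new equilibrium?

increases

Adding ζ (g), a reactant, drives the reaction to the right.
The net shift is to the right. γ is a product, so its amount increases.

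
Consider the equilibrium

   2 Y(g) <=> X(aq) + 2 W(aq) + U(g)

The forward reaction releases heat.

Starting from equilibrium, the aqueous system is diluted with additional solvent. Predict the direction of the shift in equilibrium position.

Dilution lowers every aqueous concentration by the same factor. Δn_aq = 3 − 0 = +3, so the system shifts toward the side with more dissolved moles — to the right.

right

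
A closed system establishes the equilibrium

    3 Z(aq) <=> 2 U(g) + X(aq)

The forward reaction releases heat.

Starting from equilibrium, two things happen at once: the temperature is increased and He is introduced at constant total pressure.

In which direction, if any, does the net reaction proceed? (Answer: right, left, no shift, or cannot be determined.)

cannot be determined

The forward reaction is exothermic. Raising T favours the endothermic direction — shift to the left.
Adding inert gas at constant total pressure expands the volume and lowers every reacting partial pressure. With Δn_gas = 2 − 0 = +2, Q moves away from K toward the side with fewer gas moles, so the system shifts toward the side with more gas moles — to the right.
The individual effects push in opposite directions; without quantitative information the net direction cannot be determined.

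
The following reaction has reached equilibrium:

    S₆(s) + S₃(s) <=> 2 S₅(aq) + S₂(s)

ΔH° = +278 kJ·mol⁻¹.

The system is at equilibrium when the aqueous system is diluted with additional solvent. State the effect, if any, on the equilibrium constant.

The equilibrium constant depends only on temperature. This perturbation may move the position of equilibrium, but since T is unchanged, K itself is unchanged.

unchanged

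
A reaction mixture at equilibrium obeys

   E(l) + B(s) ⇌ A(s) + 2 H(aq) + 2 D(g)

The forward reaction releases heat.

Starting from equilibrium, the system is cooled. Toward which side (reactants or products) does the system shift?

right

The forward reaction is exothermic. Lowering T favours the exothermic direction — shift to the right.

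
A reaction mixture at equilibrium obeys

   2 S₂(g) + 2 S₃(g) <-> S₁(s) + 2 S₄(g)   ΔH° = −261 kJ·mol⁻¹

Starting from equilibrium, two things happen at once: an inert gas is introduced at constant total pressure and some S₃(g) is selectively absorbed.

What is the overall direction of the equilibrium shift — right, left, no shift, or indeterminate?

Adding inert gas at constant total pressure expands the volume and lowers every reacting partial pressure. With Δn_gas = 2 − 4 = -2, Q moves away from K toward the side with fewer gas moles, so the system shifts toward the side with more gas moles — to the left.
Removing S₃ (g), a reactant, drives the reaction to the left.
All effects act in the same direction — net shift to the left.

left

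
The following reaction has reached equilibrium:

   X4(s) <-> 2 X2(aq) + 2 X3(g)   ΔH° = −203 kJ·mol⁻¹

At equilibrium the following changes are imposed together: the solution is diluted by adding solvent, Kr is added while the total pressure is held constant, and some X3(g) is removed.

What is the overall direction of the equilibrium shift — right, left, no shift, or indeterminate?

right

Dilution lowers every aqueous concentration by the same factor. Δn_aq = 2 − 0 = +2, so the system shifts toward the side with more dissolved moles — to the right.
Adding inert gas at constant total pressure expands the volume and lowers every reacting partial pressure. With Δn_gas = 2 − 0 = +2, Q moves away from K toward the side with fewer gas moles, so the system shifts toward the side with more gas moles — to the right.
Removing X3 (g), a product, drives the reaction to the right.
All effects act in the same direction — net shift to the right.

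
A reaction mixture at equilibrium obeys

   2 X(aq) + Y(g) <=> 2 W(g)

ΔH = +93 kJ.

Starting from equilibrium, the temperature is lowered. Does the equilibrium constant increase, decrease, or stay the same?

decreases

K depends on temperature via the van 't Hoff relation. The forward reaction is endothermic, so lowering T decreases K.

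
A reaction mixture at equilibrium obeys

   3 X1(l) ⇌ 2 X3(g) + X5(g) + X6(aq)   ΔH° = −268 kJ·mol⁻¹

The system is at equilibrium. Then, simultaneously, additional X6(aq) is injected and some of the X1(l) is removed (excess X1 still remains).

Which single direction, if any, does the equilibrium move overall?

left

Adding X6 (aq), a product, drives the reaction to the left.
X1 is a pure liquid; its activity is 1 regardless of amount, so Q is unaffected — no shift from this change.
Only the nonzero effect(s) matter; the net shift is to the left.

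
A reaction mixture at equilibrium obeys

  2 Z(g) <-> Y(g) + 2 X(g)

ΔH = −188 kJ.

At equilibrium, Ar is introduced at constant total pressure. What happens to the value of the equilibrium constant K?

The equilibrium constant depends only on temperature. This perturbation may move the position of equilibrium, but since T is unchanged, K itself is unchanged.

unchanged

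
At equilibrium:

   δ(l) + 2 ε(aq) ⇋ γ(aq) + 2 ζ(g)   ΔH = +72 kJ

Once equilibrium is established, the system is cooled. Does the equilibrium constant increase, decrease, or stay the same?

decreases

K depends on temperature via the van 't Hoff relation. The forward reaction is endothermic, so lowering T decreases K.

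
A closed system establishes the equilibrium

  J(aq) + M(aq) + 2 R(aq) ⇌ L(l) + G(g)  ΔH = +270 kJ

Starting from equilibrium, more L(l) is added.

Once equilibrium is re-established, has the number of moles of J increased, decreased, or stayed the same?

unchanged

L is a pure liquid; its activity is 1 regardless of amount, so Q is unaffected — no shift from this change.
No net shift occurs, so the amount of J is unchanged.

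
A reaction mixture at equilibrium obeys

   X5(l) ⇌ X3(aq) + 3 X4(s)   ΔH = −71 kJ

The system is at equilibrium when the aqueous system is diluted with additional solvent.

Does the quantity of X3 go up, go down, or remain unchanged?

Dilution lowers every aqueous concentration by the same factor. Δn_aq = 1 − 0 = +1, so the system shifts toward the side with more dissolved moles — to the right.
The net shift is to the right. X3 is a product, so its amount increases.

increases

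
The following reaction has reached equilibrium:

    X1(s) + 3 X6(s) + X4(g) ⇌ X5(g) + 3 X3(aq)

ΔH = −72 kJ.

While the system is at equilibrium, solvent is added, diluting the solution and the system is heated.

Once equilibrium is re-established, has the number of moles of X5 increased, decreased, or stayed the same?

Dilution lowers every aqueous concentration by the same factor. Δn_aq = 3 − 0 = +3, so the system shifts toward the side with more dissolved moles — to the right.
The forward reaction is exothermic. Raising T favours the endothermic direction — shift to the left.
The two effects oppose each other, so the net shift — and hence the change in X5 — cannot be determined from the given information.

cannot be determined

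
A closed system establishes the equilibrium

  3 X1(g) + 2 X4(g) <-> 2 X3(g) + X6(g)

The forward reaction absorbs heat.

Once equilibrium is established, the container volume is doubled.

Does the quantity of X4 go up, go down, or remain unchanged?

increases

Gas moles: reactants 5, products 3 (Δn_gas = -2). Expansion shifts the system toward the side with more moles of gas — to the left.
The net shift is to the left. X4 is a reactant, so its amount increases.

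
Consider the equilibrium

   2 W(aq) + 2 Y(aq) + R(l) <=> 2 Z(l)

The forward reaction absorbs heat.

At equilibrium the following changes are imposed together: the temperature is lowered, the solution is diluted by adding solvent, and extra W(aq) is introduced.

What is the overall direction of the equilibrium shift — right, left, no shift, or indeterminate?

cannot be determined

The forward reaction is endothermic. Lowering T favours the exothermic direction — shift to the left.
Dilution lowers every aqueous concentration by the same factor. Δn_aq = 0 − 4 = -4, so the system shifts toward the side with more dissolved moles — to the left.
Adding W (aq), a reactant, drives the reaction to the right.
The individual effects push in opposite directions; without quantitative information the net direction cannot be determined.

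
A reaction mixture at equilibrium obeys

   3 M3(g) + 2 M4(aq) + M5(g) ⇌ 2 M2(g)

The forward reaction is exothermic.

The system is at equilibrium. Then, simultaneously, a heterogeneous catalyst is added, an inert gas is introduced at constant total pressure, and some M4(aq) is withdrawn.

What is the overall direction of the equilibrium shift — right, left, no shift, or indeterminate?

left

A catalyst speeds both forward and reverse rates equally; it changes neither Q nor K — no shift from this change.
Adding inert gas at constant total pressure expands the volume and lowers every reacting partial pressure. With Δn_gas = 2 − 4 = -2, Q moves away from K toward the side with fewer gas moles, so the system shifts toward the side with more gas moles — to the left.
Removing M4 (aq), a reactant, drives the reaction to the left.
Only the nonzero effect(s) matter; the net shift is to the left.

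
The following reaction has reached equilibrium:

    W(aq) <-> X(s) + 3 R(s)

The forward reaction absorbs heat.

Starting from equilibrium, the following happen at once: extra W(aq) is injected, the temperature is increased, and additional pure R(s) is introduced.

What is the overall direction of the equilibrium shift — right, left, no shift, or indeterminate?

right

Adding W (aq), a reactant, drives the reaction to the right.
The forward reaction is endothermic. Raising T favours the endothermic direction — shift to the right.
R is a pure solid; its activity is 1 regardless of amount, so Q is unaffected — no shift from this change.
Only the nonzero effect(s) matter; the net shift is to the right.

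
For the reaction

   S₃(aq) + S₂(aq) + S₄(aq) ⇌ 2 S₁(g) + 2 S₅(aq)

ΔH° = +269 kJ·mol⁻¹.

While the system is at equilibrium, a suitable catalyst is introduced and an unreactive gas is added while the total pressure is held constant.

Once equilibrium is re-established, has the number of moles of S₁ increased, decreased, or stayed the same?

increases

A catalyst speeds both forward and reverse rates equally; it changes neither Q nor K — no shift from this change.
Adding inert gas at constant total pressure expands the volume and lowers every reacting partial pressure. With Δn_gas = 2 − 0 = +2, Q moves away from K toward the side with fewer gas moles, so the system shifts toward the side with more gas moles — to the right.
The net shift is to the right. S₁ is a product, so its amount increases.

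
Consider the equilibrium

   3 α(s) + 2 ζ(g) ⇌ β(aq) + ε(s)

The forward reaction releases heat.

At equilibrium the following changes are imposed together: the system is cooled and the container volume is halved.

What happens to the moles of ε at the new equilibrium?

increases

The forward reaction is exothermic. Lowering T favours the exothermic direction — shift to the right.
Gas moles: reactants 2, products 0 (Δn_gas = -2). Compression shifts the system toward the side with fewer moles of gas — to the right.
The net shift is to the right. ε is a product, so its amount increases.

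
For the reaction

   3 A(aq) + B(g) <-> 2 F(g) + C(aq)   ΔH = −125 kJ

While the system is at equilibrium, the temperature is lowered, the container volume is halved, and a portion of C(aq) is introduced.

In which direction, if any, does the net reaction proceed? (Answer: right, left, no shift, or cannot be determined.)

cannot be determined

The forward reaction is exothermic. Lowering T favours the exothermic direction — shift to the right.
Gas moles: reactants 1, products 2 (Δn_gas = +1). Compression shifts the system toward the side with fewer moles of gas — to the left.
Adding C (aq), a product, drives the reaction to the left.
The individual effects push in opposite directions; without quantitative information the net direction cannot be determined.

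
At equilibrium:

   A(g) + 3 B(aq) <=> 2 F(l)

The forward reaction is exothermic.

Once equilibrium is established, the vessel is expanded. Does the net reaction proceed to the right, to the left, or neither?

left

Gas moles: reactants 1, products 0 (Δn_gas = -1). Expansion shifts the system toward the side with more moles of gas — to the left.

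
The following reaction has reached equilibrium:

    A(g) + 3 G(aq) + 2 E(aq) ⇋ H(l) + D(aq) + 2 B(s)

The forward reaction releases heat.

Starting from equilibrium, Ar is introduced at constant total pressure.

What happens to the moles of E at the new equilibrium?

Adding inert gas at constant total pressure expands the volume and lowers every reacting partial pressure. With Δn_gas = 0 − 1 = -1, Q moves away from K toward the side with fewer gas moles, so the system shifts toward the side with more gas moles — to the left.
The net shift is to the left. E is a reactant, so its amount increases.

increases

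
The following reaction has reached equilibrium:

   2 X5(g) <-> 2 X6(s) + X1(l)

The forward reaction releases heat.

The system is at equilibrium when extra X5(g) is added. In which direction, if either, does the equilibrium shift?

Adding X5 (g), a reactant, drives the reaction to the right.

right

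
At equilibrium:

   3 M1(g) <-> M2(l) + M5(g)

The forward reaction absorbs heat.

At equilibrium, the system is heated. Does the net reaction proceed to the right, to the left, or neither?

The forward reaction is endothermic. Raising T favours the endothermic direction — shift to the right.

right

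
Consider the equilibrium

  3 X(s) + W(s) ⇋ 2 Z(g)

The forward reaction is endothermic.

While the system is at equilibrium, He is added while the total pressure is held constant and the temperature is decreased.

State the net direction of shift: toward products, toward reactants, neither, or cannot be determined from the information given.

Adding inert gas at constant total pressure expands the volume and lowers every reacting partial pressure. With Δn_gas = 2 − 0 = +2, Q moves away from K toward the side with fewer gas moles, so the system shifts toward the side with more gas moles — to the right.
The forward reaction is endothermic. Lowering T favours the exothermic direction — shift to the left.
The individual effects push in opposite directions; without quantitative information the net direction cannot be determined.

cannot be determined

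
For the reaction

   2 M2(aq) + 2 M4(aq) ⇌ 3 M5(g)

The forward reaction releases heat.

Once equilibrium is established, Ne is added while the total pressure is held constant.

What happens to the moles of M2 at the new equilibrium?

decreases

Adding inert gas at constant total pressure expands the volume and lowers every reacting partial pressure. With Δn_gas = 3 − 0 = +3, Q moves away from K toward the side with fewer gas moles, so the system shifts toward the side with more gas moles — to the right.
The net shift is to the right. M2 is a reactant, so its amount decreases.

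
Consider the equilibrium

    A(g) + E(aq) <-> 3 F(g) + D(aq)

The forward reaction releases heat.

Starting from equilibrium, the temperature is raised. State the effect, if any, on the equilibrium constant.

K depends on temperature via the van 't Hoff relation. The forward reaction is exothermic, so raising T decreases K.

decreases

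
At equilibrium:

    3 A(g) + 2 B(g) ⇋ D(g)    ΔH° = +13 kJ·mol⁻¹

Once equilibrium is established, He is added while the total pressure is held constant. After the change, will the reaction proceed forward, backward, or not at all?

Adding inert gas at constant total pressure expands the volume and lowers every reacting partial pressure. With Δn_gas = 1 − 5 = -4, Q moves away from K toward the side with fewer gas moles, so the system shifts toward the side with more gas moles — to the left.

left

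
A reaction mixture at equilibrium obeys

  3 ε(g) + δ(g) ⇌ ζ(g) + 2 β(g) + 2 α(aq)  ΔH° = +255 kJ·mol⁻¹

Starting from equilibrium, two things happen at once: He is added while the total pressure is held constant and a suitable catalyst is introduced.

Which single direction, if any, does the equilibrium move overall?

Adding inert gas at constant total pressure expands the volume and lowers every reacting partial pressure. With Δn_gas = 3 − 4 = -1, Q moves away from K toward the side with fewer gas moles, so the system shifts toward the side with more gas moles — to the left.
A catalyst speeds both forward and reverse rates equally; it changes neither Q nor K — no shift from this change.
Only the nonzero effect(s) matter; the net shift is to the left.

left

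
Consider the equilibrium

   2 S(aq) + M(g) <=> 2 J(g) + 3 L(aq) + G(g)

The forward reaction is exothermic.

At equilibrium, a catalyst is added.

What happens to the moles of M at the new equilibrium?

A catalyst speeds both forward and reverse rates equally; it changes neither Q nor K — no shift from this change.
No net shift occurs, so the amount of M is unchanged.

unchanged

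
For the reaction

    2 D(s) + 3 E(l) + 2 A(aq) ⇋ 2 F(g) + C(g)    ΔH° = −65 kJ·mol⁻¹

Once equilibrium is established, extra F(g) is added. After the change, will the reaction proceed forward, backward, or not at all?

left

Adding F (g), a product, drives the reaction to the left.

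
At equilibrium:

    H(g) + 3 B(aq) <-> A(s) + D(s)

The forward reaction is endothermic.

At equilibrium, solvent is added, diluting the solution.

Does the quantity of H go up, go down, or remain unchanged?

Dilution lowers every aqueous concentration by the same factor. Δn_aq = 0 − 3 = -3, so the system shifts toward the side with more dissolved moles — to the left.
The net shift is to the left. H is a reactant, so its amount increases.

increases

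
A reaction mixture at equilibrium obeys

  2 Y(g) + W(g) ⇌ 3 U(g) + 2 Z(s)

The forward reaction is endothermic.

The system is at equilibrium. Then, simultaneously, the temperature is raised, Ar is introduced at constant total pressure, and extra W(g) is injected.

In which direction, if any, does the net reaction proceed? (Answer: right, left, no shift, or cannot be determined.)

right

The forward reaction is endothermic. Raising T favours the endothermic direction — shift to the right.
Adding inert gas at constant total pressure expands the volume, scaling every reacting partial pressure by the same factor. Δn_gas = 3 − 3 = 0, so Q is unchanged — no shift.
Adding W (g), a reactant, drives the reaction to the right.
Only the nonzero effect(s) matter; the net shift is to the right.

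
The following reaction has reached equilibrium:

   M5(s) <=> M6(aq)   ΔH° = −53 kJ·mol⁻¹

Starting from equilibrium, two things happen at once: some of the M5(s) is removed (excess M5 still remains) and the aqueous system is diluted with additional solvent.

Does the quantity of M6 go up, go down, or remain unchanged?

increases

M5 is a pure solid; its activity is 1 regardless of amount, so Q is unaffected — no shift from this change.
Dilution lowers every aqueous concentration by the same factor. Δn_aq = 1 − 0 = +1, so the system shifts toward the side with more dissolved moles — to the right.
The net shift is to the right. M6 is a product, so its amount increases.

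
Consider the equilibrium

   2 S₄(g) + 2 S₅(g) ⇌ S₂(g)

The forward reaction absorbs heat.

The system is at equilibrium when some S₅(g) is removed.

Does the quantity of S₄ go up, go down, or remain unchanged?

increases

Removing S₅ (g), a reactant, drives the reaction to the left.
The net shift is to the left. S₄ is a reactant, so its amount increases.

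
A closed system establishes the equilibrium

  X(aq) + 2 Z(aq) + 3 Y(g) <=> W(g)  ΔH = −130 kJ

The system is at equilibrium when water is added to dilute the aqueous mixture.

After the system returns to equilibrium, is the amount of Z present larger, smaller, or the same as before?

Dilution lowers every aqueous concentration by the same factor. Δn_aq = 0 − 3 = -3, so the system shifts toward the side with more dissolved moles — to the left.
The net shift is to the left. Z is a reactant, so its amount increases.

increases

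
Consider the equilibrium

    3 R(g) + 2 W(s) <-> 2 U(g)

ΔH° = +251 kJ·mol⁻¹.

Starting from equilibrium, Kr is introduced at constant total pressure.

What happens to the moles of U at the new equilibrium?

Adding inert gas at constant total pressure expands the volume and lowers every reacting partial pressure. With Δn_gas = 2 − 3 = -1, Q moves away from K toward the side with fewer gas moles, so the system shifts toward the side with more gas moles — to the left.
The net shift is to the left. U is a product, so its amount decreases.

decreases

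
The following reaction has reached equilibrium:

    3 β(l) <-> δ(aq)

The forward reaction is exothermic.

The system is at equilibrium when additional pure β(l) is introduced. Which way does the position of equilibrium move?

no shift

β is a pure liquid; its activity is 1 regardless of amount, so Q is unaffected — no shift from this change.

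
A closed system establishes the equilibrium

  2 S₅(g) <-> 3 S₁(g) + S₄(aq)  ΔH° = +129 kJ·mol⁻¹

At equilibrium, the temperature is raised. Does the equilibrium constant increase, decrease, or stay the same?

K depends on temperature via the van 't Hoff relation. The forward reaction is endothermic, so raising T increases K.

increases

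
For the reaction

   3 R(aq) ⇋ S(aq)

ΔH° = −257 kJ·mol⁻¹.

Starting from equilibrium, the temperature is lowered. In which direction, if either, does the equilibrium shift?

The forward reaction is exothermic. Lowering T favours the exothermic direction — shift to the right.

right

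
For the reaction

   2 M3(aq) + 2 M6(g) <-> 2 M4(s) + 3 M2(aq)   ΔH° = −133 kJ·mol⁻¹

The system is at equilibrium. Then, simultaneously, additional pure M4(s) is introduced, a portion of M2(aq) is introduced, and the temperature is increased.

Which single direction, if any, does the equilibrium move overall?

M4 is a pure solid; its activity is 1 regardless of amount, so Q is unaffected — no shift from this change.
Adding M2 (aq), a product, drives the reaction to the left.
The forward reaction is exothermic. Raising T favours the endothermic direction — shift to the left.
Only the nonzero effect(s) matter; the net shift is to the left.

left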